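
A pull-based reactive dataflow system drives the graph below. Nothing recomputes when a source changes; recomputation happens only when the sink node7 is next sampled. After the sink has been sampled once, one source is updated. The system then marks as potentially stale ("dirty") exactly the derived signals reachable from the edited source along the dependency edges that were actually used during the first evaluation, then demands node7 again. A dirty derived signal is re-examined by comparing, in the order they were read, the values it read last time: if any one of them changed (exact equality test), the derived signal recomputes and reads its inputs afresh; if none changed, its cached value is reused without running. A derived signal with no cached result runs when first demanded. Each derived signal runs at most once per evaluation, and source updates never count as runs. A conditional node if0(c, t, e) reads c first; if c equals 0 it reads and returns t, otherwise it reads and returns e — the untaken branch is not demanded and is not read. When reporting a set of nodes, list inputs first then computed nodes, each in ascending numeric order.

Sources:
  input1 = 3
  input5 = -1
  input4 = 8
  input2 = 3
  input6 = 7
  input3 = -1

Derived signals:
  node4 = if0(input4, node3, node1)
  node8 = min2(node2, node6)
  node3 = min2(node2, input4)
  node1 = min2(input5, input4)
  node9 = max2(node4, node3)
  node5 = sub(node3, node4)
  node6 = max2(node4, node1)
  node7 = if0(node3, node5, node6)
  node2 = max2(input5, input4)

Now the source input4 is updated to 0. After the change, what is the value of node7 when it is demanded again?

First evaluation (everything demanded from the output):
  node1 = min2(-1, 8) = -1
  node2 = max2(-1, 8) = 8
  node3 = min2(8, 8) = 8
  node4 = if0(input4=8 -> else branch node1) = -1
  node6 = max2(-1, -1) = -1
  node7 = if0(node3=8 -> else branch node6) = -1

Propagation after the edit:
  node1: marked dirty but never re-examined — demand shifted away from it.
  node2: runs — input4 8->0; result 0.
  node3: runs — node2 8->0; input4 8->0; result 0.
  node4: runs — input4 8->0; result 0.
  node5: demanded for the first time — runs, produces 0.
  node6: marked dirty but never re-examined — demand shifted away from it.
  node7: runs — node3 8->0; result 0.

Key observation: a condition flipped, so demand moved to the other branch — node1, node6 are never re-examined.

New value of node7: 0.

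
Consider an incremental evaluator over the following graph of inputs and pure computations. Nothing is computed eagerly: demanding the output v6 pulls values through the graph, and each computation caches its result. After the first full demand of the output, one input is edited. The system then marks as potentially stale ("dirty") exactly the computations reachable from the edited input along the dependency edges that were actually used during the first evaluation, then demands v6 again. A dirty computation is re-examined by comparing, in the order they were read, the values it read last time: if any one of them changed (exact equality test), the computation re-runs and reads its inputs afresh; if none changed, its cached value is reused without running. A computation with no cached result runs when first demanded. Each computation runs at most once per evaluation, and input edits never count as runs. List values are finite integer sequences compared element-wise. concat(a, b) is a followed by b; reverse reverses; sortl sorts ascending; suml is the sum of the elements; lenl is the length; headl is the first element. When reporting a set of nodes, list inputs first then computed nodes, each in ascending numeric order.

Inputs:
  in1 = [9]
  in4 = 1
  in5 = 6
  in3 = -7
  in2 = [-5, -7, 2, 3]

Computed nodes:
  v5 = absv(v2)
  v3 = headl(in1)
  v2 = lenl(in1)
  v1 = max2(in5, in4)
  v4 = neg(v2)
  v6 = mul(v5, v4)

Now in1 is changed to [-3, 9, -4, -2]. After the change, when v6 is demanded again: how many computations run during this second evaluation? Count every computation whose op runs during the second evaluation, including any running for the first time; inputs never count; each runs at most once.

Run set: v2, v4, v5, v6 (4 run).

Initial pass — values computed on the first demand:
  v2 = lenl([9]) = 1
  v4 = neg(1) = -1
  v5 = absv(1) = 1
  v6 = mul(1, -1) = -1

Second demand — change propagation:
  v2: re-runs because in1 [9]->[-3, 9, -4, -2]; new result 4.
  v4: re-runs because v2 1->4; new result -4.
  v5: re-runs because v2 1->4; new result 4.
  v6: re-runs because v5 1->4; v4 -1->-4; new result -16.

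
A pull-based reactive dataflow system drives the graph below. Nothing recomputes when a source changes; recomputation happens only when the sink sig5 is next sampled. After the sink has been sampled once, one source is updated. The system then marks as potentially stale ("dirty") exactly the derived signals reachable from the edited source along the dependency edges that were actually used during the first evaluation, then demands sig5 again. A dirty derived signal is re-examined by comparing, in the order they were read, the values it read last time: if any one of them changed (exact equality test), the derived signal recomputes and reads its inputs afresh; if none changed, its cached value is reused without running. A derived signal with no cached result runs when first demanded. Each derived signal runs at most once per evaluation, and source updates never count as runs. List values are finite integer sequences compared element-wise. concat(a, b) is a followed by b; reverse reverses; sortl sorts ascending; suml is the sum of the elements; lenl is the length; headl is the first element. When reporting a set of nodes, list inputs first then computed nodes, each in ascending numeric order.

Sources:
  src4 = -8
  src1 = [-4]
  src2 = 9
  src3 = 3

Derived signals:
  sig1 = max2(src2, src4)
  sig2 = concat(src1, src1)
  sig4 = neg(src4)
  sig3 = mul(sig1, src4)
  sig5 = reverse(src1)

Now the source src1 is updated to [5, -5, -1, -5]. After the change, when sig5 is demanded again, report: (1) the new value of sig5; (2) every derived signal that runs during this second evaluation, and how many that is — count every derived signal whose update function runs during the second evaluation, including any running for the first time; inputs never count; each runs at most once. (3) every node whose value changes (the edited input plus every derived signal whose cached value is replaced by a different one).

First evaluation (everything demanded from the output):
  sig5 = reverse([-4]) = [-4]

Propagation after the edit:
  sig5: runs — src1 [-4]->[5, -5, -1, -5]; result [-5, -1, -5, 5].

New value of sig5: [-5, -1, -5, 5].
Derived signals that run: sig5 — 1 in total.
Values that change: src1, sig5.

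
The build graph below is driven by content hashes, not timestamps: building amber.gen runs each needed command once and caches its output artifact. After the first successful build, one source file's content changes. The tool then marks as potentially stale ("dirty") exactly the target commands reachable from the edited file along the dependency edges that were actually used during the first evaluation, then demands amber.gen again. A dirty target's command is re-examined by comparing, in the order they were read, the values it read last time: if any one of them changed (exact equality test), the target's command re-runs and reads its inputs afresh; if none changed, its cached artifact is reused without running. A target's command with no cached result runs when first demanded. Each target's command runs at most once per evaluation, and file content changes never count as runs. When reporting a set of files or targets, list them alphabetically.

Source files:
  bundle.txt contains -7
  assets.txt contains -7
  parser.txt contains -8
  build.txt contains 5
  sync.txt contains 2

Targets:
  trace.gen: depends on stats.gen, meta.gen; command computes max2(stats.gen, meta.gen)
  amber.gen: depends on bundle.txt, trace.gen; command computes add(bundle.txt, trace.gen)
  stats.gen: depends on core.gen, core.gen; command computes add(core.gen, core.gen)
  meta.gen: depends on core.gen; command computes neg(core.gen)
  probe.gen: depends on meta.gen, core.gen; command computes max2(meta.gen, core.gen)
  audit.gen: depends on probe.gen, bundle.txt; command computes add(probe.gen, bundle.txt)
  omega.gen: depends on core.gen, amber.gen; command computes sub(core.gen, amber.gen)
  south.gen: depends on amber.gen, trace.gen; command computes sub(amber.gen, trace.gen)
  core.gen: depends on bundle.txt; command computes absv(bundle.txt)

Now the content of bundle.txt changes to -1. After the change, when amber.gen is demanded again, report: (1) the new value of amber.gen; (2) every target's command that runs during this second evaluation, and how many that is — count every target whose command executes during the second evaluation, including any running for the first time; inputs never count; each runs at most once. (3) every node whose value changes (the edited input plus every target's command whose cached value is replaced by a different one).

amber.gen now evaluates to 1.
Run set: amber.gen, core.gen, meta.gen, stats.gen, trace.gen (5 run).
Changed values: amber.gen, bundle.txt, core.gen, meta.gen, stats.gen, trace.gen.

Initial pass — values computed on the first demand:
  core.gen = absv(-7) = 7
  meta.gen = neg(7) = -7
  stats.gen = add(7, 7) = 14
  trace.gen = max2(14, -7) = 14
  amber.gen = add(-7, 14) = 7

Second demand — change propagation:
  core.gen: re-runs because bundle.txt -7->-1; new result 1.
  meta.gen: re-runs because core.gen 7->1; new result -1.
  stats.gen: re-runs because core.gen 7->1; core.gen 7->1; new result 2.
  trace.gen: re-runs because stats.gen 14->2; meta.gen -7->-1; new result 2.
  amber.gen: re-runs because bundle.txt -7->-1; trace.gen 14->2; new result 1.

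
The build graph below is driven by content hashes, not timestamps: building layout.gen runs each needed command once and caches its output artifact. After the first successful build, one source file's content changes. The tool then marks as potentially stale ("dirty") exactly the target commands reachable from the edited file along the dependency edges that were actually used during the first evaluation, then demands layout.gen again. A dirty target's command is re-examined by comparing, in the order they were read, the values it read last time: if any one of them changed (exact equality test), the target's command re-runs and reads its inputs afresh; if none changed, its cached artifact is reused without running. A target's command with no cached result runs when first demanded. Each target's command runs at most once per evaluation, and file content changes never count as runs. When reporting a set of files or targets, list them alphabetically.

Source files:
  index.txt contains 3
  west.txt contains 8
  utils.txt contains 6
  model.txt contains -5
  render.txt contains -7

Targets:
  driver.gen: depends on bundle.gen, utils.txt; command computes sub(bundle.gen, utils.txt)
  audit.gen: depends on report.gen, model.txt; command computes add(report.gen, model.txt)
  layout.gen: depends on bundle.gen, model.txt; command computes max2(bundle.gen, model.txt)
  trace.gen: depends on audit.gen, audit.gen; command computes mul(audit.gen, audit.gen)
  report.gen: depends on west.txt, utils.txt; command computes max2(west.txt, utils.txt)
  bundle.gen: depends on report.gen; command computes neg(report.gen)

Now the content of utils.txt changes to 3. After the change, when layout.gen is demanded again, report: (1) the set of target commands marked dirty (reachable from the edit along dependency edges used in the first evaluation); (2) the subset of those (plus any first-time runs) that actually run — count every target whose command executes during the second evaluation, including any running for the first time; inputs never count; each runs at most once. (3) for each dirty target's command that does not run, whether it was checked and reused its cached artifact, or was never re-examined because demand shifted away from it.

Dirty set: bundle.gen, layout.gen, report.gen.
Run set: report.gen (1 run).
Re-examined without running (cache reused): bundle.gen, layout.gen.
The important point: report.gen recomputes to an identical value, and the output ends up unchanged.

Initial pass — values computed on the first demand:
  report.gen = max2(8, 6) = 8
  bundle.gen = neg(8) = -8
  layout.gen = max2(-8, -5) = -5

Second demand — change propagation:
  report.gen: re-runs because utils.txt 6->3; new result 8 (unchanged).
  bundle.gen: re-examined; everything it read last time is the same (report.gen unchanged) — cache -8 kept, no run.
  layout.gen: re-examined; everything it read last time is the same (bundle.gen unchanged, model.txt unchanged) — cache -5 kept, no run.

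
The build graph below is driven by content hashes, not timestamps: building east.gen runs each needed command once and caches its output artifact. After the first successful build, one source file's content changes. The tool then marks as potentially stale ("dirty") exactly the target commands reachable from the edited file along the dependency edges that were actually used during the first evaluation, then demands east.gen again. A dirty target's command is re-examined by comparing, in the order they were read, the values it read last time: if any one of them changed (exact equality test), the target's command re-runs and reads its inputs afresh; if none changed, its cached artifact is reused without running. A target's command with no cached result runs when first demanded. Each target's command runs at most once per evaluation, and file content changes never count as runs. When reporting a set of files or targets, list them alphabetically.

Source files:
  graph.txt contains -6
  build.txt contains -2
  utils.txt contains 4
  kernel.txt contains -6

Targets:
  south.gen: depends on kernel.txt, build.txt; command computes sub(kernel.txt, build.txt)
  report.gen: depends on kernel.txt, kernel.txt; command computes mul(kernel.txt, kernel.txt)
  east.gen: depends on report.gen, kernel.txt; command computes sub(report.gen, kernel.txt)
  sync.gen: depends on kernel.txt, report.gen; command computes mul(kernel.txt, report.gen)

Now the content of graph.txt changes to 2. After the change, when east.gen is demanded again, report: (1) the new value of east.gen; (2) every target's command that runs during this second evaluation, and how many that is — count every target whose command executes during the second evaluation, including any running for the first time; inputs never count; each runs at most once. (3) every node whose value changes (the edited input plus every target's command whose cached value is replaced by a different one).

east.gen now evaluates to 42.
Run set: none (0 run).
Changed values: graph.txt.
The important point: nothing the output needs ever reads graph.txt, so the edit is invisible to it.

Initial pass — values computed on the first demand:
  report.gen = mul(-6, -6) = 36
  east.gen = sub(36, -6) = 42

Second demand — change propagation:
  no demanded computation ever read graph.txt, so the edit dirties nothing and nothing runs.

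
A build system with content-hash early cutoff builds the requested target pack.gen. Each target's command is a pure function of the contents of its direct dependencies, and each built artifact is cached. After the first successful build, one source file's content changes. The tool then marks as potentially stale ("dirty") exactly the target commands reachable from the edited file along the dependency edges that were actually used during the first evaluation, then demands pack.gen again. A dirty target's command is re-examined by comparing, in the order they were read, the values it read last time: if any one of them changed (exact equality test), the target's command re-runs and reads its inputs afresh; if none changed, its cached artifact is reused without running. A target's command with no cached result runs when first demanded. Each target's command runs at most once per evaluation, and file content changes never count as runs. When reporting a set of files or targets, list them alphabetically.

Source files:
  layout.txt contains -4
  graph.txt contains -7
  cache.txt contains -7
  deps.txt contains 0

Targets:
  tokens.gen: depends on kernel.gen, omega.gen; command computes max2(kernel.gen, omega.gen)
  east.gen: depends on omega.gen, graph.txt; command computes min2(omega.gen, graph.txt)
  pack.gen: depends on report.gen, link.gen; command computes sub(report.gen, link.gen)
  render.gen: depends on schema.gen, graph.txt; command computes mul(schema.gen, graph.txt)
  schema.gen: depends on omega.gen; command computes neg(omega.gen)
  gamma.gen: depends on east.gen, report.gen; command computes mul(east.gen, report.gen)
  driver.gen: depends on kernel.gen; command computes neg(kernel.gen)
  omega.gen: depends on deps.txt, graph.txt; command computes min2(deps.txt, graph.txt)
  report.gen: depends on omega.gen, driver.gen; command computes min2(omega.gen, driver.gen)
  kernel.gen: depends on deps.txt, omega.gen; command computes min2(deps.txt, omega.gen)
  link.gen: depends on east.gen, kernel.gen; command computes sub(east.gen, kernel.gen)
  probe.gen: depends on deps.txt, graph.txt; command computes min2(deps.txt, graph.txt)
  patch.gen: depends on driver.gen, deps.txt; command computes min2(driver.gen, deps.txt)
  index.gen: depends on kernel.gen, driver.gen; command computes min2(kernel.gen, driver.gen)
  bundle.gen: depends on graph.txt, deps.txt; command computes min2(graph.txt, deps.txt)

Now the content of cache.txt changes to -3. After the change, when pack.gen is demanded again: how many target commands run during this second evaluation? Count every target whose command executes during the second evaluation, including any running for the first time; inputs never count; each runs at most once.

First evaluation (everything demanded from the output):
  omega.gen = min2(0, -7) = -7
  east.gen = min2(-7, -7) = -7
  kernel.gen = min2(0, -7) = -7
  driver.gen = neg(-7) = 7
  link.gen = sub(-7, -7) = 0
  report.gen = min2(-7, 7) = -7
  pack.gen = sub(-7, 0) = -7

Propagation after the edit:
  cache.txt feeds no computation that the output demands — nothing is marked dirty and nothing runs.

Key observation: cache.txt is never demanded by the output, so the edit triggers no recomputation at all.

Target commands that run: none — 0 in total.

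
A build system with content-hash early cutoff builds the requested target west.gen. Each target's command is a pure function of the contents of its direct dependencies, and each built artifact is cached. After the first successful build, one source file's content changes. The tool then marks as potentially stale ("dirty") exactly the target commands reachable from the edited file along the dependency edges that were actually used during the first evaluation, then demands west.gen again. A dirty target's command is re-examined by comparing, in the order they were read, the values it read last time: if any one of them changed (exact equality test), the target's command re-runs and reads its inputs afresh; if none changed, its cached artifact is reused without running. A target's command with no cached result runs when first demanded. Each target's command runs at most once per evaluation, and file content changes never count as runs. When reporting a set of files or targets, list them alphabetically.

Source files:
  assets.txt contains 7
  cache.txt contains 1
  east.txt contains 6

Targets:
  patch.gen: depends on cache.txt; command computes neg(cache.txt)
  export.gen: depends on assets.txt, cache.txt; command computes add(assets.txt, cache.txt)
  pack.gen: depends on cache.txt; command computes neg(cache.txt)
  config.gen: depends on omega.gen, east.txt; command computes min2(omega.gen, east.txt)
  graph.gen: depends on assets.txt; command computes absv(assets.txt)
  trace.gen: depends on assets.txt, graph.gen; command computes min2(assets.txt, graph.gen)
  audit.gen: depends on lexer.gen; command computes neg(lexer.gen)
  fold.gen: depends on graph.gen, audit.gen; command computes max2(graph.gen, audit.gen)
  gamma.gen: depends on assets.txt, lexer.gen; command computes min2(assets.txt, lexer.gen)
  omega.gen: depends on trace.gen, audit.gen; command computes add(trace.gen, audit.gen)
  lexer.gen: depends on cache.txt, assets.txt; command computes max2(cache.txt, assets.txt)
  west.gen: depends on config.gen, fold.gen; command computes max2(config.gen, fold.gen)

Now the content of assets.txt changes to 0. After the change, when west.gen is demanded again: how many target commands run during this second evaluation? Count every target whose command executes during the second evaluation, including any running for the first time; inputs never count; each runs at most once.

Target commands that run: audit.gen, config.gen, fold.gen, graph.gen, lexer.gen, omega.gen, trace.gen, west.gen — 8 in total.

First evaluation (everything demanded from the output):
  graph.gen = absv(7) = 7
  lexer.gen = max2(1, 7) = 7
  audit.gen = neg(7) = -7
  fold.gen = max2(7, -7) = 7
  trace.gen = min2(7, 7) = 7
  omega.gen = add(7, -7) = 0
  config.gen = min2(0, 6) = 0
  west.gen = max2(0, 7) = 7

Propagation after the edit:
  graph.gen: runs — assets.txt 7->0; result 0.
  lexer.gen: runs — assets.txt 7->0; result 1.
  audit.gen: runs — lexer.gen 7->1; result -1.
  fold.gen: runs — graph.gen 7->0; audit.gen -7->-1; result 0.
  trace.gen: runs — assets.txt 7->0; graph.gen 7->0; result 0.
  omega.gen: runs — trace.gen 7->0; audit.gen -7->-1; result -1.
  config.gen: runs — omega.gen 0->-1; result -1.
  west.gen: runs — config.gen 0->-1; fold.gen 7->0; result 0.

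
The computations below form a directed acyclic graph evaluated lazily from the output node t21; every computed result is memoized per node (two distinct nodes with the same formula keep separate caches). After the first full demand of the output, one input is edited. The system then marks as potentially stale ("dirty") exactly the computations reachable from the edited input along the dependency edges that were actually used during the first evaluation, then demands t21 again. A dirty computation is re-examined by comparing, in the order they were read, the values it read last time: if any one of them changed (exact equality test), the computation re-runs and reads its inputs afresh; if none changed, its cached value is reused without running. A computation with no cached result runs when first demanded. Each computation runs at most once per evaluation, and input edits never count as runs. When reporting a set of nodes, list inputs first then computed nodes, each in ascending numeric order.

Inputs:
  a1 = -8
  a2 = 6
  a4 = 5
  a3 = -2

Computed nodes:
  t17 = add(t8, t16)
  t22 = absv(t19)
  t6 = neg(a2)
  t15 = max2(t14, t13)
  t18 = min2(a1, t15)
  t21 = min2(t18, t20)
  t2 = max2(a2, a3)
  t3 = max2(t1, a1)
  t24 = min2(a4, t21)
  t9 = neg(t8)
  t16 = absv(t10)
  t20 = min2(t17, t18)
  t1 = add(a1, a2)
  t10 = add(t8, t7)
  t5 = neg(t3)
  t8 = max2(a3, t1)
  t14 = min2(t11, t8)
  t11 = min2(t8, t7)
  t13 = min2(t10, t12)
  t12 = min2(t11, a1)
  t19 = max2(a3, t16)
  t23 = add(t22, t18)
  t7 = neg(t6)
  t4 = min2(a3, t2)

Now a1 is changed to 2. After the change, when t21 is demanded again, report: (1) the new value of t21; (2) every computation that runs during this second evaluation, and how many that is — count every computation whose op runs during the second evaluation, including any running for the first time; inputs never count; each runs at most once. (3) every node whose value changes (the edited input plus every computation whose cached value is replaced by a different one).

Demanding t21 again yields 2.
13 computations run: t1, t8, t10, t11, t12, t13, t14, t15, t16, t17, t18, t20, t21.
The nodes whose values change: a1, t1, t8, t10, t11, t12, t13, t14, t15, t16, t17, t18, t20, t21.

First demand of the output computes:
  t1 = add(-8, 6) = -2
  t6 = neg(6) = -6
  t7 = neg(-6) = 6
  t8 = max2(-2, -2) = -2
  t10 = add(-2, 6) = 4
  t11 = min2(-2, 6) = -2
  t12 = min2(-2, -8) = -8
  t13 = min2(4, -8) = -8
  t14 = min2(-2, -2) = -2
  t15 = max2(-2, -8) = -2
  t16 = absv(4) = 4
  t17 = add(-2, 4) = 2
  t18 = min2(-8, -2) = -8
  t20 = min2(2, -8) = -8
  t21 = min2(-8, -8) = -8

After the edit, cleaning proceeds:
  t1: a read changed (a1 -8->2) — executes, giving 8.
  t8: a read changed (t1 -2->8) — executes, giving 8.
  t10: a read changed (t8 -2->8) — executes, giving 14.
  t11: a read changed (t8 -2->8) — executes, giving 6.
  t12: a read changed (t11 -2->6; a1 -8->2) — executes, giving 2.
  t13: a read changed (t10 4->14; t12 -8->2) — executes, giving 2.
  t14: a read changed (t11 -2->6; t8 -2->8) — executes, giving 6.
  t15: a read changed (t14 -2->6; t13 -8->2) — executes, giving 6.
  t16: a read changed (t10 4->14) — executes, giving 14.
  t17: a read changed (t8 -2->8; t16 4->14) — executes, giving 22.
  t18: a read changed (a1 -8->2; t15 -2->6) — executes, giving 2.
  t20: a read changed (t17 2->22; t18 -8->2) — executes, giving 2.
  t21: a read changed (t18 -8->2; t20 -8->2) — executes, giving 2.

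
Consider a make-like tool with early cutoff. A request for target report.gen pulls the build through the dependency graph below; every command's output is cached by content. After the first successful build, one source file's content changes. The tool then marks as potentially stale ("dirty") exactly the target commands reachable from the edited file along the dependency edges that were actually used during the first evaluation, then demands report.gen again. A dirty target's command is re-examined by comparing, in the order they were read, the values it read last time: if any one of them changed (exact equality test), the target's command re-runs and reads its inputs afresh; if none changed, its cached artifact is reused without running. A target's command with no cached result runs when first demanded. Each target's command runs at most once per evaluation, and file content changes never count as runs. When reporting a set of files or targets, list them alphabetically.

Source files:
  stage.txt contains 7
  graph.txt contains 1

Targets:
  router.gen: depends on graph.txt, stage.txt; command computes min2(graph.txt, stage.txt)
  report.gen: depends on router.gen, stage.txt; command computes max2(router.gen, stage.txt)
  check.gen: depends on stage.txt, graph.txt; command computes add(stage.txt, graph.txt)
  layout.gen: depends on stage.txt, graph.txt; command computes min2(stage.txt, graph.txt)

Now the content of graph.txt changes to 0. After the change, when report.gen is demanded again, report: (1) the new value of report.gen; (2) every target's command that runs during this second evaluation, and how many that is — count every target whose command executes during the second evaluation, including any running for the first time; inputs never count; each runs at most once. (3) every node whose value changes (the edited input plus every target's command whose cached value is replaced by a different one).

First demand of the output computes:
  router.gen = min2(1, 7) = 1
  report.gen = max2(1, 7) = 7

After the edit, cleaning proceeds:
  router.gen: a read changed (graph.txt 1->0) — executes, giving 0.
  report.gen: a read changed (router.gen 1->0) — executes, giving 7 — identical to its old value.

Demanding report.gen again yields 7.
2 target commands run: report.gen, router.gen.
The nodes whose values change: graph.txt, router.gen.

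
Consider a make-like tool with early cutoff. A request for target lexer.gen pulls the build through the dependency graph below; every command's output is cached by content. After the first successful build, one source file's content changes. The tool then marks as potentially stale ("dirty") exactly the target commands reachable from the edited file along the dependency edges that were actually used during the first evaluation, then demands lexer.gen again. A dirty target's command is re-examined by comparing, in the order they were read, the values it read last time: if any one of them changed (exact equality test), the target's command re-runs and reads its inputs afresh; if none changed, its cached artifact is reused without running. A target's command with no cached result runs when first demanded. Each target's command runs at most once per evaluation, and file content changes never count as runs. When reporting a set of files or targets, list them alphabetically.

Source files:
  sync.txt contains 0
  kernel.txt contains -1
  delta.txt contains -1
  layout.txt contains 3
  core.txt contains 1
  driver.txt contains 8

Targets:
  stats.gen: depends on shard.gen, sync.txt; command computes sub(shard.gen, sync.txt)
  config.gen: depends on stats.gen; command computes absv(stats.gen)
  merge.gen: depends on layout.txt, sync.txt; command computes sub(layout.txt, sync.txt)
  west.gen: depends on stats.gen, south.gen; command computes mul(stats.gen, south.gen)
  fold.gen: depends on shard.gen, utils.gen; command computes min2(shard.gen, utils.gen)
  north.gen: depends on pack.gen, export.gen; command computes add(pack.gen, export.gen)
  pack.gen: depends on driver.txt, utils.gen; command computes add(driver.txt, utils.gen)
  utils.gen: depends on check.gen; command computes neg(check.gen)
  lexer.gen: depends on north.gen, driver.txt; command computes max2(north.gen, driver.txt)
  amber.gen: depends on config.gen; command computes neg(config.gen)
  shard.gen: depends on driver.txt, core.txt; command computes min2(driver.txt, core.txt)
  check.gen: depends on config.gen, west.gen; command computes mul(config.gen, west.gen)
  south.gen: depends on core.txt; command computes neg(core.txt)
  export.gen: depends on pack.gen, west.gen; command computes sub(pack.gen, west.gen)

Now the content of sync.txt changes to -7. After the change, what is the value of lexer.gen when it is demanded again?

Demanding lexer.gen again yields 152.

First demand of the output computes:
  shard.gen = min2(8, 1) = 1
  south.gen = neg(1) = -1
  stats.gen = sub(1, 0) = 1
  config.gen = absv(1) = 1
  west.gen = mul(1, -1) = -1
  check.gen = mul(1, -1) = -1
  utils.gen = neg(-1) = 1
  pack.gen = add(8, 1) = 9
  export.gen = sub(9, -1) = 10
  north.gen = add(9, 10) = 19
  lexer.gen = max2(19, 8) = 19

After the edit, cleaning proceeds:
  stats.gen: a read changed (sync.txt 0->-7) — executes, giving 8.
  config.gen: a read changed (stats.gen 1->8) — executes, giving 8.
  west.gen: a read changed (stats.gen 1->8) — executes, giving -8.
  check.gen: a read changed (config.gen 1->8; west.gen -1->-8) — executes, giving -64.
  utils.gen: a read changed (check.gen -1->-64) — executes, giving 64.
  pack.gen: a read changed (utils.gen 1->64) — executes, giving 72.
  export.gen: a read changed (pack.gen 9->72; west.gen -1->-8) — executes, giving 80.
  north.gen: a read changed (pack.gen 9->72; export.gen 10->80) — executes, giving 152.
  lexer.gen: a read changed (north.gen 19->152) — executes, giving 152.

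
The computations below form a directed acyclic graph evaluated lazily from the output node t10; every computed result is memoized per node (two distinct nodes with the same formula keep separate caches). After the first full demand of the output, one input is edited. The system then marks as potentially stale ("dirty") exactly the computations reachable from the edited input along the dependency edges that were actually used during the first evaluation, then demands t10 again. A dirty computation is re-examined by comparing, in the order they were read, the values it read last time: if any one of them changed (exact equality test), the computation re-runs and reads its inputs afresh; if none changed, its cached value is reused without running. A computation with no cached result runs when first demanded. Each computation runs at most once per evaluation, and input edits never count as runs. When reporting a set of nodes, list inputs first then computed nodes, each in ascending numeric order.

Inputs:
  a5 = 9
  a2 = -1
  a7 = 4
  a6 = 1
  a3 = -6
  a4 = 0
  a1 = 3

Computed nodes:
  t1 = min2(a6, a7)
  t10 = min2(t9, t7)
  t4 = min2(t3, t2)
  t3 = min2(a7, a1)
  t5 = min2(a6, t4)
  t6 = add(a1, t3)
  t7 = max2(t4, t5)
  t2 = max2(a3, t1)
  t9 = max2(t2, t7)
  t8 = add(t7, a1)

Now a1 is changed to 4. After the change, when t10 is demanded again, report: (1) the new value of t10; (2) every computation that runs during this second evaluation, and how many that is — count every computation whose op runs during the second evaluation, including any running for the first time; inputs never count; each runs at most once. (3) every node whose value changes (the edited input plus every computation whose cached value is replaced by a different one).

Demanding t10 again yields 1.
2 computations run: t3, t4.
The nodes whose values change: a1, t3.
Note the absorption at t4: it re-runs yet its value is the same, leaving the output's value untouched.

First demand of the output computes:
  t1 = min2(1, 4) = 1
  t2 = max2(-6, 1) = 1
  t3 = min2(4, 3) = 3
  t4 = min2(3, 1) = 1
  t5 = min2(1, 1) = 1
  t7 = max2(1, 1) = 1
  t9 = max2(1, 1) = 1
  t10 = min2(1, 1) = 1

After the edit, cleaning proceeds:
  t3: a read changed (a1 3->4) — executes, giving 4.
  t4: a read changed (t3 3->4) — executes, giving 1 — identical to its old value.
  t5: dirty, but its reads are unchanged (a6 unchanged, t4 unchanged); cached 1 stands.
  t7: dirty, but its reads are unchanged (t4 unchanged, t5 unchanged); cached 1 stands.
  t9: dirty, but its reads are unchanged (t2 unchanged, t7 unchanged); cached 1 stands.
  t10: dirty, but its reads are unchanged (t9 unchanged, t7 unchanged); cached 1 stands.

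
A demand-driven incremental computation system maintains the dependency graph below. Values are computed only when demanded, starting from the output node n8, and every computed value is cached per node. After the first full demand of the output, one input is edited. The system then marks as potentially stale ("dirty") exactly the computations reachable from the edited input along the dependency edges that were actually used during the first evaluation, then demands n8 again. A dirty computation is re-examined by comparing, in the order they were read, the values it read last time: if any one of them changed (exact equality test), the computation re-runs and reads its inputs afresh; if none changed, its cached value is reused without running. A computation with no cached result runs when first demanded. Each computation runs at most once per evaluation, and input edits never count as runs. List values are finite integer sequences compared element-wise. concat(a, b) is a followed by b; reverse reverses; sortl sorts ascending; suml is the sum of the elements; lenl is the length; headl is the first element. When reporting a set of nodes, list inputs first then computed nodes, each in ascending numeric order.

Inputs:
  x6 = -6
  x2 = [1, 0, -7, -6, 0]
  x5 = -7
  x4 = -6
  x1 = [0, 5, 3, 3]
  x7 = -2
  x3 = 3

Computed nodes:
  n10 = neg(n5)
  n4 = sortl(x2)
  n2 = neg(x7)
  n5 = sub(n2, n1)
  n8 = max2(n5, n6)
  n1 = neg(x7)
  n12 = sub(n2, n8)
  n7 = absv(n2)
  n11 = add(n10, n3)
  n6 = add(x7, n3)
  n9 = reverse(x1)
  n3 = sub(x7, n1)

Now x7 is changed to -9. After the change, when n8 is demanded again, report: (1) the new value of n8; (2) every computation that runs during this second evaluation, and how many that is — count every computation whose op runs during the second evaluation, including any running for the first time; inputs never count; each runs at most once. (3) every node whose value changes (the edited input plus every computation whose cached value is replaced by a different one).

First evaluation (everything demanded from the output):
  n1 = neg(-2) = 2
  n2 = neg(-2) = 2
  n3 = sub(-2, 2) = -4
  n5 = sub(2, 2) = 0
  n6 = add(-2, -4) = -6
  n8 = max2(0, -6) = 0

Propagation after the edit:
  n1: runs — x7 -2->-9; result 9.
  n2: runs — x7 -2->-9; result 9.
  n3: runs — x7 -2->-9; n1 2->9; result -18.
  n5: runs — n2 2->9; n1 2->9; result 0 (same value as before).
  n6: runs — x7 -2->-9; n3 -4->-18; result -27.
  n8: runs — n6 -6->-27; result 0 (same value as before).

New value of n8: 0.
Computations that run: n1, n2, n3, n5, n6, n8 — 6 in total.
Values that change: x7, n1, n2, n3, n6.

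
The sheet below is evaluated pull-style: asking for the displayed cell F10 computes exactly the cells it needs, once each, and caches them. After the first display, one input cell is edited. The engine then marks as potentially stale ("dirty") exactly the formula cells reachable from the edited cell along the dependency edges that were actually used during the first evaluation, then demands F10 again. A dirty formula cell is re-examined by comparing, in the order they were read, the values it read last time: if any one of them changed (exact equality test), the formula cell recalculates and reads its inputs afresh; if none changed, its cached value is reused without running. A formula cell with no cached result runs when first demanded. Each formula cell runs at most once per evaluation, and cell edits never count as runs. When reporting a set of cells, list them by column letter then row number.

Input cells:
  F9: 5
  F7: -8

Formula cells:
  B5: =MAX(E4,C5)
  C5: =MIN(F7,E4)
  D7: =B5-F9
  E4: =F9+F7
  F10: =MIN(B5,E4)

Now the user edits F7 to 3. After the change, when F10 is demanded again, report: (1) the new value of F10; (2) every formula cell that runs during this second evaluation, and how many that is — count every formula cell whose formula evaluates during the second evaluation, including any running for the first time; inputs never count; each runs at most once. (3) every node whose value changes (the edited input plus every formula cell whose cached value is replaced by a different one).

Demanding F10 again yields 8.
4 formula cells run: B5, C5, E4, F10.
The nodes whose values change: B5, C5, E4, F7, F10.

First demand of the output computes:
  E4 = 5 + -8 = -3
  C5 = MIN(-8, -3) = -8
  B5 = MAX(-3, -8) = -3
  F10 = MIN(-3, -3) = -3

After the edit, cleaning proceeds:
  E4: a read changed (F7 -8->3) — executes, giving 8.
  C5: a read changed (F7 -8->3; E4 -3->8) — executes, giving 3.
  B5: a read changed (E4 -3->8; C5 -8->3) — executes, giving 8.
  F10: a read changed (B5 -3->8; E4 -3->8) — executes, giving 8.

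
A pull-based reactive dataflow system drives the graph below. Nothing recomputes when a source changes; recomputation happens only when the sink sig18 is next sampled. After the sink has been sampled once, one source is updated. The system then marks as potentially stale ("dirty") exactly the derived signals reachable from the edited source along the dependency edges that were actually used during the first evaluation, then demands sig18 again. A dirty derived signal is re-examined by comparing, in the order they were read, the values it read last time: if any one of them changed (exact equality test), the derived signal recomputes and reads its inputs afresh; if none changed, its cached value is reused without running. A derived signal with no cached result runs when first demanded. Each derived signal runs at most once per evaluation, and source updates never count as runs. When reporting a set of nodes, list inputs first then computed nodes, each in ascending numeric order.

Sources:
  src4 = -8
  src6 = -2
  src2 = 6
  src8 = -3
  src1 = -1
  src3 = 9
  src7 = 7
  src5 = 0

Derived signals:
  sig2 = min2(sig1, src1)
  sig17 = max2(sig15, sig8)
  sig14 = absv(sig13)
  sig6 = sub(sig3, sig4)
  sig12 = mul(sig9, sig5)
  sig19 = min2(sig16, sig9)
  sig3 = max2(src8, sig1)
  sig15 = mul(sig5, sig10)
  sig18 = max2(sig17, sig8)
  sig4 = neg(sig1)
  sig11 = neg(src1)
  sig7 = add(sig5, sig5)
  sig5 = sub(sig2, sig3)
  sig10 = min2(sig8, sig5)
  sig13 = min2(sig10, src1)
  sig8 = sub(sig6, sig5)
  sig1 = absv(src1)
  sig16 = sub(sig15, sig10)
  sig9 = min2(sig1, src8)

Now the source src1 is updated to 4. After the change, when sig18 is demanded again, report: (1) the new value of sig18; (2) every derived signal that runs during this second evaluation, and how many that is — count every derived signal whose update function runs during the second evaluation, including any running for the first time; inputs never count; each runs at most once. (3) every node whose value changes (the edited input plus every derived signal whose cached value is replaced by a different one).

First evaluation (everything demanded from the output):
  sig1 = absv(-1) = 1
  sig2 = min2(1, -1) = -1
  sig3 = max2(-3, 1) = 1
  sig4 = neg(1) = -1
  sig5 = sub(-1, 1) = -2
  sig6 = sub(1, -1) = 2
  sig8 = sub(2, -2) = 4
  sig10 = min2(4, -2) = -2
  sig15 = mul(-2, -2) = 4
  sig17 = max2(4, 4) = 4
  sig18 = max2(4, 4) = 4

Propagation after the edit:
  sig1: runs — src1 -1->4; result 4.
  sig2: runs — sig1 1->4; src1 -1->4; result 4.
  sig3: runs — sig1 1->4; result 4.
  sig4: runs — sig1 1->4; result -4.
  sig5: runs — sig2 -1->4; sig3 1->4; result 0.
  sig6: runs — sig3 1->4; sig4 -1->-4; result 8.
  sig8: runs — sig6 2->8; sig5 -2->0; result 8.
  sig10: runs — sig8 4->8; sig5 -2->0; result 0.
  sig15: runs — sig5 -2->0; sig10 -2->0; result 0.
  sig17: runs — sig15 4->0; sig8 4->8; result 8.
  sig18: runs — sig17 4->8; sig8 4->8; result 8.

New value of sig18: 8.
Derived signals that run: sig1, sig2, sig3, sig4, sig5, sig6, sig8, sig10, sig15, sig17, sig18 — 11 in total.
Values that change: src1, sig1, sig2, sig3, sig4, sig5, sig6, sig8, sig10, sig15, sig17, sig18.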